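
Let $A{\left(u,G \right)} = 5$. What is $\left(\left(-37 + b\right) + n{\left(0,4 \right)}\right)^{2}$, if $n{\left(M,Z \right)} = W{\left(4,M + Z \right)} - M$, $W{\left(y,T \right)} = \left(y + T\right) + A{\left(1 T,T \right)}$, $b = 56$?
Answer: $1024$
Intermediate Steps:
$W{\left(y,T \right)} = 5 + T + y$ ($W{\left(y,T \right)} = \left(y + T\right) + 5 = \left(T + y\right) + 5 = 5 + T + y$)
$n{\left(M,Z \right)} = 9 + Z$ ($n{\left(M,Z \right)} = \left(5 + \left(M + Z\right) + 4\right) - M = \left(9 + M + Z\right) - M = 9 + Z$)
$\left(\left(-37 + b\right) + n{\left(0,4 \right)}\right)^{2} = \left(\left(-37 + 56\right) + \left(9 + 4\right)\right)^{2} = \left(19 + 13\right)^{2} = 32^{2} = 1024$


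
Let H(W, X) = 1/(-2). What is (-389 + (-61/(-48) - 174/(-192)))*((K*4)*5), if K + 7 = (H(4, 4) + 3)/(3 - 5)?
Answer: 2042425/32 ≈ 63826.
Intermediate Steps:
H(W, X) = -½
K = -33/4 (K = -7 + (-½ + 3)/(3 - 5) = -7 + (5/2)/(-2) = -7 + (5/2)*(-½) = -7 - 5/4 = -33/4 ≈ -8.2500)
(-389 + (-61/(-48) - 174/(-192)))*((K*4)*5) = (-389 + (-61/(-48) - 174/(-192)))*(-33/4*4*5) = (-389 + (-61*(-1/48) - 174*(-1/192)))*(-33*5) = (-389 + (61/48 + 29/32))*(-165) = (-389 + 209/96)*(-165) = -37135/96*(-165) = 2042425/32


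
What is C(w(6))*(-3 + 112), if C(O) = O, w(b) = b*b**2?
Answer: 23544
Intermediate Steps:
w(b) = b**3
C(w(6))*(-3 + 112) = 6**3*(-3 + 112) = 216*109 = 23544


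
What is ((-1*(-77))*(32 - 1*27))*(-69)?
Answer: -26565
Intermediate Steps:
((-1*(-77))*(32 - 1*27))*(-69) = (77*(32 - 27))*(-69) = (77*5)*(-69) = 385*(-69) = -26565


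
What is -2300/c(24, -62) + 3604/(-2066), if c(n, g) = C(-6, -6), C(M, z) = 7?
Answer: -2388514/7231 ≈ -330.32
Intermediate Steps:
c(n, g) = 7
-2300/c(24, -62) + 3604/(-2066) = -2300/7 + 3604/(-2066) = -2300*⅐ + 3604*(-1/2066) = -2300/7 - 1802/1033 = -2388514/7231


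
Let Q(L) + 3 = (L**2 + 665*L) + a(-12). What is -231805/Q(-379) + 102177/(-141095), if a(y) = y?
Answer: 3089945726/2185138265 ≈ 1.4141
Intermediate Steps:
Q(L) = -15 + L**2 + 665*L (Q(L) = -3 + ((L**2 + 665*L) - 12) = -3 + (-12 + L**2 + 665*L) = -15 + L**2 + 665*L)
-231805/Q(-379) + 102177/(-141095) = -231805/(-15 + (-379)**2 + 665*(-379)) + 102177/(-141095) = -231805/(-15 + 143641 - 252035) + 102177*(-1/141095) = -231805/(-108409) - 102177/141095 = -231805*(-1/108409) - 102177/141095 = 33115/15487 - 102177/141095 = 3089945726/2185138265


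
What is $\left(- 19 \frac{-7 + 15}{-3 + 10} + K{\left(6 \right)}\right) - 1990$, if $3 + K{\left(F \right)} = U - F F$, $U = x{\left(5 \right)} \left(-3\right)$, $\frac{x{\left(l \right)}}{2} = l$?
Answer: $- \frac{14565}{7} \approx -2080.7$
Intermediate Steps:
$x{\left(l \right)} = 2 l$
$U = -30$ ($U = 2 \cdot 5 \left(-3\right) = 10 \left(-3\right) = -30$)
$K{\left(F \right)} = -33 - F^{2}$ ($K{\left(F \right)} = -3 - \left(30 + F F\right) = -3 - \left(30 + F^{2}\right) = -33 - F^{2}$)
$\left(- 19 \frac{-7 + 15}{-3 + 10} + K{\left(6 \right)}\right) - 1990 = \left(- 19 \frac{-7 + 15}{-3 + 10} - 69\right) - 1990 = \left(- 19 \cdot \frac{8}{7} - 69\right) - 1990 = \left(- 19 \cdot 8 \cdot \frac{1}{7} - 69\right) - 1990 = \left(\left(-19\right) \frac{8}{7} - 69\right) - 1990 = \left(- \frac{152}{7} - 69\right) - 1990 = - \frac{635}{7} - 1990 = - \frac{14565}{7}$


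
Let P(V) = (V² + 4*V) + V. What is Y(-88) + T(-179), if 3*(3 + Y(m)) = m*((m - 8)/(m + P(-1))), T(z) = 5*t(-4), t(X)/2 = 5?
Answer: 377/23 ≈ 16.391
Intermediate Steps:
t(X) = 10 (t(X) = 2*5 = 10)
P(V) = V² + 5*V
T(z) = 50 (T(z) = 5*10 = 50)
Y(m) = -3 + m*(-8 + m)/(3*(-4 + m)) (Y(m) = -3 + (m*((m - 8)/(m - (5 - 1))))/3 = -3 + (m*((-8 + m)/(m - 1*4)))/3 = -3 + (m*((-8 + m)/(m - 4)))/3 = -3 + (m*((-8 + m)/(-4 + m)))/3 = -3 + (m*(-8 + m)/(-4 + m))/3 = -3 + m*(-8 + m)/(3*(-4 + m)))
Y(-88) + T(-179) = (36 + (-88)² - 17*(-88))/(3*(-4 - 88)) + 50 = (⅓)*(36 + 7744 + 1496)/(-92) + 50 = (⅓)*(-1/92)*9276 + 50 = -773/23 + 50 = 377/23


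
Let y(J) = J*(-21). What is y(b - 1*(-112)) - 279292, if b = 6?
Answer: -281770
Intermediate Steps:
y(J) = -21*J
y(b - 1*(-112)) - 279292 = -21*(6 - 1*(-112)) - 279292 = -21*(6 + 112) - 279292 = -21*118 - 279292 = -2478 - 279292 = -281770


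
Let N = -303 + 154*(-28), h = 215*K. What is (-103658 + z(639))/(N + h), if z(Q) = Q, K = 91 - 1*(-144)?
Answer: -103019/45910 ≈ -2.2439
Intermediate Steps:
K = 235 (K = 91 + 144 = 235)
h = 50525 (h = 215*235 = 50525)
N = -4615 (N = -303 - 4312 = -4615)
(-103658 + z(639))/(N + h) = (-103658 + 639)/(-4615 + 50525) = -103019/45910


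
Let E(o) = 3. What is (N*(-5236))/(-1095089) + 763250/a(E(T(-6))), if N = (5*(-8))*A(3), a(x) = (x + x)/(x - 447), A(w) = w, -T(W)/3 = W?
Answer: -3638304405460/64417 ≈ -5.6481e+7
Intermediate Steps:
T(W) = -3*W
a(x) = 2*x/(-447 + x) (a(x) = (2*x)/(-447 + x) = 2*x/(-447 + x))
N = -120 (N = (5*(-8))*3 = -40*3 = -120)
(N*(-5236))/(-1095089) + 763250/a(E(T(-6))) = -120*(-5236)/(-1095089) + 763250/((2*3/(-447 + 3))) = 628320*(-1/1095089) + 763250/((2*3/(-444))) = -36960/64417 + 763250/((2*3*(-1/444))) = -36960/64417 + 763250/(-1/74) = -36960/64417 + 763250*(-74) = -36960/64417 - 56480500 = -3638304405460/64417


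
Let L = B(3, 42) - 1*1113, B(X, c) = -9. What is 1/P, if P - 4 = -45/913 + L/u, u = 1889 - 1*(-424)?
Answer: 703923/2439535 ≈ 0.28855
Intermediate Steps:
u = 2313 (u = 1889 + 424 = 2313)
L = -1122 (L = -9 - 1*1113 = -9 - 1113 = -1122)
P = 2439535/703923 (P = 4 + (-45/913 - 1122/2313) = 4 + (-45*1/913 - 1122*1/2313) = 4 + (-45/913 - 374/771) = 4 - 376157/703923 = 2439535/703923 ≈ 3.4656)
1/P = 1/(2439535/703923) = 703923/2439535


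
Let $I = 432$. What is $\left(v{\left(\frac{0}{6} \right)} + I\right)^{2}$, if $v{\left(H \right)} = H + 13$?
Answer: $198025$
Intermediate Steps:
$v{\left(H \right)} = 13 + H$
$\left(v{\left(\frac{0}{6} \right)} + I\right)^{2} = \left(\left(13 + \frac{0}{6}\right) + 432\right)^{2} = \left(\left(13 + 0 \cdot \frac{1}{6}\right) + 432\right)^{2} = \left(\left(13 + 0\right) + 432\right)^{2} = \left(13 + 432\right)^{2} = 445^{2} = 198025$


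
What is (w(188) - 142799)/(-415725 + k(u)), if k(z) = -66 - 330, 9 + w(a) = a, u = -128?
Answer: 47540/138707 ≈ 0.34274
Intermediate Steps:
w(a) = -9 + a
k(z) = -396
(w(188) - 142799)/(-415725 + k(u)) = ((-9 + 188) - 142799)/(-415725 - 396) = (179 - 142799)/(-416121) = -142620*(-1/416121) = 47540/138707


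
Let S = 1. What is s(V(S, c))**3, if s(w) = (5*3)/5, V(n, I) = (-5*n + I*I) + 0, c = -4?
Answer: 27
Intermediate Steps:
V(n, I) = I**2 - 5*n (V(n, I) = (-5*n + I**2) + 0 = (I**2 - 5*n) + 0 = I**2 - 5*n)
s(w) = 3 (s(w) = 15*(1/5) = 3)
s(V(S, c))**3 = 3**3 = 27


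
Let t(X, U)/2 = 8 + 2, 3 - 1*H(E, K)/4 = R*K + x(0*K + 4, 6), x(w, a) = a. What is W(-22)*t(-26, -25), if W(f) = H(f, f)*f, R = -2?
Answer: 82720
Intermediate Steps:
H(E, K) = -12 + 8*K (H(E, K) = 12 - 4*(-2*K + 6) = 12 - 4*(6 - 2*K) = 12 + (-24 + 8*K) = -12 + 8*K)
W(f) = f*(-12 + 8*f) (W(f) = (-12 + 8*f)*f = f*(-12 + 8*f))
t(X, U) = 20 (t(X, U) = 2*(8 + 2) = 2*10 = 20)
W(-22)*t(-26, -25) = (4*(-22)*(-3 + 2*(-22)))*20 = (4*(-22)*(-3 - 44))*20 = (4*(-22)*(-47))*20 = 4136*20 = 82720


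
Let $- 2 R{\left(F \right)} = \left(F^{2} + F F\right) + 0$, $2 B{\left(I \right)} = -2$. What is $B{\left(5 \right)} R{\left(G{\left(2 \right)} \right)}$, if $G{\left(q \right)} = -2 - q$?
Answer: $16$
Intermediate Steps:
$B{\left(I \right)} = -1$ ($B{\left(I \right)} = \frac{1}{2} \left(-2\right) = -1$)
$R{\left(F \right)} = - F^{2}$ ($R{\left(F \right)} = - \frac{\left(F^{2} + F F\right) + 0}{2} = - \frac{\left(F^{2} + F^{2}\right) + 0}{2} = - \frac{2 F^{2} + 0}{2} = - \frac{2 F^{2}}{2} = - F^{2}$)
$B{\left(5 \right)} R{\left(G{\left(2 \right)} \right)} = - \left(-1\right) \left(-2 - 2\right)^{2} = - \left(-1\right) \left(-4\right)^{2} = - \left(-1\right) 16 = \left(-1\right) \left(-16\right) = 16$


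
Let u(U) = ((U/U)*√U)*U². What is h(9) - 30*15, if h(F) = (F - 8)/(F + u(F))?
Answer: -113399/252 ≈ -450.00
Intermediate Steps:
u(U) = U^(5/2) (u(U) = (1*√U)*U² = √U*U² = U^(5/2))
h(F) = (-8 + F)/(F + F^(5/2)) (h(F) = (F - 8)/(F + F^(5/2)) = (-8 + F)/(F + F^(5/2)))
h(9) - 30*15 = (-8 + 9)/(9 + 9^(5/2)) - 30*15 = 1/(9 + 243) - 450 = 1/252 - 450 = -113399/252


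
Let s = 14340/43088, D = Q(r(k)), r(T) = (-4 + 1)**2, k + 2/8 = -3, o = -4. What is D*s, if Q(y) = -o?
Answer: 3585/2693 ≈ 1.3312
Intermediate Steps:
k = -13/4 (k = -1/4 - 3 = -13/4 ≈ -3.2500)
r(T) = 9 (r(T) = (-3)**2 = 9)
Q(y) = 4 (Q(y) = -1*(-4) = 4)
D = 4
s = 3585/10772 (s = 14340*(1/43088) = 3585/10772 ≈ 0.33281)
D*s = 4*(3585/10772) = 3585/2693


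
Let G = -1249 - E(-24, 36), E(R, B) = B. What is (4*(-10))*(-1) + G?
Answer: -1245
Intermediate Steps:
G = -1285 (G = -1249 - 1*36 = -1249 - 36 = -1285)
(4*(-10))*(-1) + G = (4*(-10))*(-1) - 1285 = -40*(-1) - 1285 = 40 - 1285 = -1245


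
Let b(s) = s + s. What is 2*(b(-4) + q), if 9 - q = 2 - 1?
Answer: 0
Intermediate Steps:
q = 8 (q = 9 - (2 - 1) = 9 - 1*1 = 9 - 1 = 8)
b(s) = 2*s
2*(b(-4) + q) = 2*(2*(-4) + 8) = 2*(-8 + 8) = 2*0 = 0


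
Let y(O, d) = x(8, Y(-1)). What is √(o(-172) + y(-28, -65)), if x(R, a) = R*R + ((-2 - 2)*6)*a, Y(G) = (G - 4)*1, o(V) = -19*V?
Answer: 2*√863 ≈ 58.754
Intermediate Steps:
Y(G) = -4 + G (Y(G) = (-4 + G)*1 = -4 + G)
x(R, a) = R² - 24*a (x(R, a) = R² + (-4*6)*a = R² - 24*a)
y(O, d) = 184 (y(O, d) = 8² - 24*(-4 - 1) = 64 - 24*(-5) = 64 + 120 = 184)
√(o(-172) + y(-28, -65)) = √(-19*(-172) + 184) = √(3268 + 184) = √3452 = 2*√863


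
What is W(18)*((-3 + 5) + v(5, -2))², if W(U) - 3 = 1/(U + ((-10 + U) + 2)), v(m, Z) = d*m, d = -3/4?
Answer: 595/64 ≈ 9.2969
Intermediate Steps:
d = -¾ (d = -3*¼ = -¾ ≈ -0.75000)
v(m, Z) = -3*m/4
W(U) = 3 + 1/(-8 + 2*U) (W(U) = 3 + 1/(U + ((-10 + U) + 2)) = 3 + 1/(U + (-8 + U)) = 3 + 1/(-8 + 2*U))
W(18)*((-3 + 5) + v(5, -2))² = ((-23 + 6*18)/(2*(-4 + 18)))*((-3 + 5) - ¾*5)² = ((½)*(-23 + 108)/14)*(2 - 15/4)² = ((½)*(1/14)*85)*(-7/4)² = (85/28)*(49/16) = 595/64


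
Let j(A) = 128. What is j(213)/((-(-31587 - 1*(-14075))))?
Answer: 16/2189 ≈ 0.0073093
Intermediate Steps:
j(213)/((-(-31587 - 1*(-14075)))) = 128/((-(-31587 - 1*(-14075)))) = 128/((-(-31587 + 14075))) = 128/((-1*(-17512))) = 128/17512 = 128*(1/17512) = 16/2189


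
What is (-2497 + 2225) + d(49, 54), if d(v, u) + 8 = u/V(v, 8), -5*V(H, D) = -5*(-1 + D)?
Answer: -1906/7 ≈ -272.29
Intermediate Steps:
V(H, D) = -1 + D (V(H, D) = -(-1)*(-1 + D) = -(5 - 5*D)/5 = -1 + D)
d(v, u) = -8 + u/7 (d(v, u) = -8 + u/(-1 + 8) = -8 + u/7)
(-2497 + 2225) + d(49, 54) = (-2497 + 2225) + (-8 + (⅐)*54) = -272 + (-8 + 54/7) = -272 - 2/7 = -1906/7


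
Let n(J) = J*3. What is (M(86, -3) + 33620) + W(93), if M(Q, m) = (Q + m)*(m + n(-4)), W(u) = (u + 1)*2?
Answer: 32563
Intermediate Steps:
n(J) = 3*J
W(u) = 2 + 2*u (W(u) = (1 + u)*2 = 2 + 2*u)
M(Q, m) = (-12 + m)*(Q + m) (M(Q, m) = (Q + m)*(m + 3*(-4)) = (Q + m)*(m - 12) = (Q + m)*(-12 + m) = (-12 + m)*(Q + m))
(M(86, -3) + 33620) + W(93) = (((-3)² - 12*86 - 12*(-3) + 86*(-3)) + 33620) + (2 + 2*93) = ((9 - 1032 + 36 - 258) + 33620) + (2 + 186) = (-1245 + 33620) + 188 = 32375 + 188 = 32563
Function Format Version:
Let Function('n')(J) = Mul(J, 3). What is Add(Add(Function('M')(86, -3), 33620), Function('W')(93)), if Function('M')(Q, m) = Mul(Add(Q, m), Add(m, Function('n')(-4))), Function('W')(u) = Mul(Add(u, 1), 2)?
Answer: 32563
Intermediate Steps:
Function('n')(J) = Mul(3, J)
Function('W')(u) = Add(2, Mul(2, u)) (Function('W')(u) = Mul(Add(1, u), 2) = Add(2, Mul(2, u)))
Function('M')(Q, m) = Mul(Add(-12, m), Add(Q, m)) (Function('M')(Q, m) = Mul(Add(Q, m), Add(m, Mul(3, -4))) = Mul(Add(Q, m), Add(m, -12)) = Mul(Add(Q, m), Add(-12, m)) = Mul(Add(-12, m), Add(Q, m)))
Add(Add(Function('M')(86, -3), 33620), Function('W')(93)) = Add(Add(Add(Pow(-3, 2), Mul(-12, 86), Mul(-12, -3), Mul(86, -3)), 33620), Add(2, Mul(2, 93))) = Add(Add(Add(9, -1032, 36, -258), 33620), Add(2, 186)) = Add(Add(-1245, 33620), 188) = Add(32375, 188) = 32563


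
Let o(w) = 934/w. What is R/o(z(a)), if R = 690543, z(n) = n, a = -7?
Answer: -4833801/934 ≈ -5175.4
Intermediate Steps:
R/o(z(a)) = 690543/((934/(-7))) = 690543/((934*(-1/7))) = 690543/(-934/7) = 690543*(-7/934) = -4833801/934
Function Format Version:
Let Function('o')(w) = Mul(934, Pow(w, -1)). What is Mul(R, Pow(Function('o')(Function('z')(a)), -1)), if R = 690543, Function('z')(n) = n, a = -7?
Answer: Rational(-4833801, 934) ≈ -5175.4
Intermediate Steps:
Mul(R, Pow(Function('o')(Function('z')(a)), -1)) = Mul(690543, Pow(Mul(934, Pow(-7, -1)), -1)) = Mul(690543, Pow(Mul(934, Rational(-1, 7)), -1)) = Mul(690543, Pow(Rational(-934, 7), -1)) = Mul(690543, Rational(-7, 934)) = Rational(-4833801, 934)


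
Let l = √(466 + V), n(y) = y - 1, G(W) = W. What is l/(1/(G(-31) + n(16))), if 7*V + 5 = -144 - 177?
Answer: -32*√5138/7 ≈ -327.68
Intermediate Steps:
V = -326/7 (V = -5/7 + (-144 - 177)/7 = -5/7 + (⅐)*(-321) = -5/7 - 321/7 = -326/7 ≈ -46.571)
n(y) = -1 + y
l = 2*√5138/7 (l = √(466 - 326/7) = √(2936/7) = 2*√5138/7 ≈ 20.480)
l/(1/(G(-31) + n(16))) = (2*√5138/7)/(1/(-31 + (-1 + 16))) = (2*√5138/7)/(1/(-31 + 15)) = (2*√5138/7)/(1/(-16)) = (2*√5138/7)/(-1/16) = (2*√5138/7)*(-16) = -32*√5138/7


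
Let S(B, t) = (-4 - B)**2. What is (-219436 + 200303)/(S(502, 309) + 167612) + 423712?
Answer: 179504722243/423648 ≈ 4.2371e+5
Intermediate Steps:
(-219436 + 200303)/(S(502, 309) + 167612) + 423712 = (-219436 + 200303)/((4 + 502)**2 + 167612) + 423712 = -19133/(506**2 + 167612) + 423712 = -19133/(256036 + 167612) + 423712 = -19133/423648 + 423712 = 179504722243/423648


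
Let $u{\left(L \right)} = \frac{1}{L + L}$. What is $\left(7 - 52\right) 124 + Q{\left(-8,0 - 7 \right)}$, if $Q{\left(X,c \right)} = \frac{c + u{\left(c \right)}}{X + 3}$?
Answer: $- \frac{390501}{70} \approx -5578.6$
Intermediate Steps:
$u{\left(L \right)} = \frac{1}{2 L}$
$Q{\left(X,c \right)} = \frac{c + \frac{1}{2 c}}{3 + X}$ ($Q{\left(X,c \right)} = \frac{c + \frac{1}{2 c}}{X + 3} = \frac{c + \frac{1}{2 c}}{3 + X}$)
$\left(7 - 52\right) 124 + Q{\left(-8,0 - 7 \right)} = \left(7 - 52\right) 124 + \frac{\frac{1}{2} + \left(0 - 7\right)^{2}}{\left(0 - 7\right) \left(3 - 8\right)} = \left(-45\right) 124 + \frac{\frac{1}{2} + \left(0 - 7\right)^{2}}{\left(0 - 7\right) \left(-5\right)} = -5580 + \frac{1}{-7} \left(- \frac{1}{5}\right) \left(\frac{1}{2} + \left(-7\right)^{2}\right) = -5580 - - \frac{\frac{1}{2} + 49}{35} = -5580 - \left(- \frac{1}{35}\right) \frac{99}{2} = -5580 + \frac{99}{70} = - \frac{390501}{70}$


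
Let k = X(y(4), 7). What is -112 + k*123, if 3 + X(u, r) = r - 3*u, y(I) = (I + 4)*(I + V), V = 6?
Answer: -29140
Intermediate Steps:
y(I) = (4 + I)*(6 + I) (y(I) = (I + 4)*(I + 6) = (4 + I)*(6 + I))
X(u, r) = -3 + r - 3*u (X(u, r) = -3 + (r - 3*u) = -3 + r - 3*u)
k = -236 (k = -3 + 7 - 3*(24 + 4² + 10*4) = -3 + 7 - 3*(24 + 16 + 40) = -3 + 7 - 3*80 = -3 + 7 - 240 = -236)
-112 + k*123 = -112 - 236*123 = -112 - 29028 = -29140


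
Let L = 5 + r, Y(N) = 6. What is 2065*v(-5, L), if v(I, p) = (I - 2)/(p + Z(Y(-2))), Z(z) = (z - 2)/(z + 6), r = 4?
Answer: -6195/4 ≈ -1548.8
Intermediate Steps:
Z(z) = (-2 + z)/(6 + z)
L = 9 (L = 5 + 4 = 9)
v(I, p) = (-2 + I)/(⅓ + p) (v(I, p) = (I - 2)/(p + (-2 + 6)/(6 + 6)) = (-2 + I)/(p + 4/12) = (-2 + I)/(p + (1/12)*4) = (-2 + I)/(p + ⅓) = (-2 + I)/(⅓ + p))
2065*v(-5, L) = 2065*(3*(-2 - 5)/(1 + 3*9)) = 2065*(3*(-7)/(1 + 27)) = 2065*(3*(-7)/28) = 2065*(3*(1/28)*(-7)) = 2065*(-¾) = -6195/4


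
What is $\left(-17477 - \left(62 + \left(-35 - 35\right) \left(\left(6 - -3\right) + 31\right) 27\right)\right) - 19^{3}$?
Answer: $51202$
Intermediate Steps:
$\left(-17477 - \left(62 + \left(-35 - 35\right) \left(\left(6 - -3\right) + 31\right) 27\right)\right) - 19^{3} = \left(-17477 - \left(62 + - 70 \left(\left(6 + 3\right) + 31\right) 27\right)\right) - 6859 = \left(-17477 - \left(62 + - 70 \left(9 + 31\right) 27\right)\right) - 6859 = \left(-17477 - \left(62 + \left(-70\right) 40 \cdot 27\right)\right) - 6859 = \left(-17477 - \left(62 - 75600\right)\right) - 6859 = \left(-17477 - -75538\right) - 6859 = \left(-17477 + 75538\right) - 6859 = 58061 - 6859 = 51202$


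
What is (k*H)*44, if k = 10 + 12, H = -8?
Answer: -7744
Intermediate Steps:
k = 22
(k*H)*44 = (22*(-8))*44 = -176*44 = -7744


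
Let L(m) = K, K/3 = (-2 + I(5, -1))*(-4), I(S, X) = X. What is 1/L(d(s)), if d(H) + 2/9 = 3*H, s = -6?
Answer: 1/36 ≈ 0.027778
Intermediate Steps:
d(H) = -2/9 + 3*H
K = 36 (K = 3*((-2 - 1)*(-4)) = 3*(-3*(-4)) = 3*12 = 36)
L(m) = 36
1/L(d(s)) = 1/36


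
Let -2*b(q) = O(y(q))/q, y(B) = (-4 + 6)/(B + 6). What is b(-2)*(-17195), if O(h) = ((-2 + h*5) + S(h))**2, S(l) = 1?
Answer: -154755/16 ≈ -9672.2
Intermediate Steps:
y(B) = 2/(6 + B)
O(h) = (-1 + 5*h)**2 (O(h) = ((-2 + h*5) + 1)**2 = ((-2 + 5*h) + 1)**2 = (-1 + 5*h)**2)
b(q) = -(-1 + 10/(6 + q))**2/(2*q) (b(q) = -(-1 + 5*(2/(6 + q)))**2/(2*q) = -(-1 + 10/(6 + q))**2/(2*q))
b(-2)*(-17195) = -1/2*(-4 - 2)**2/(-2*(6 - 2)**2)*(-17195) = -1/2*(-1/2)*(-6)**2/4**2*(-17195) = -1/2*(-1/2)*36*1/16*(-17195) = (9/16)*(-17195) = -154755/16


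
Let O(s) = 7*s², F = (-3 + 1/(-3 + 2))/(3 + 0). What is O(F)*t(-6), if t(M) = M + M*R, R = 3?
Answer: -896/3 ≈ -298.67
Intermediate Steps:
t(M) = 4*M (t(M) = M + M*3 = M + 3*M = 4*M)
F = -4/3 (F = (-3 + 1/(-1))/3 = (-3 - 1)*(⅓) = -4*⅓ = -4/3 ≈ -1.3333)
O(F)*t(-6) = (7*(-4/3)²)*(4*(-6)) = (7*(16/9))*(-24) = (112/9)*(-24) = -896/3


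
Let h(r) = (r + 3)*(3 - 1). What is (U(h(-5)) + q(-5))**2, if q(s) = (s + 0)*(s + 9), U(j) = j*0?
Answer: 400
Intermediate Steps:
h(r) = 6 + 2*r (h(r) = (3 + r)*2 = 6 + 2*r)
U(j) = 0
q(s) = s*(9 + s)
(U(h(-5)) + q(-5))**2 = (0 - 5*(9 - 5))**2 = (0 - 5*4)**2 = (0 - 20)**2 = (-20)**2 = 400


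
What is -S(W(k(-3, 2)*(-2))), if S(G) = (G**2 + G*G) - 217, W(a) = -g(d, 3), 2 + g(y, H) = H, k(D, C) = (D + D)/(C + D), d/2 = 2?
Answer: 215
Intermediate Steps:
d = 4 (d = 2*2 = 4)
k(D, C) = 2*D/(C + D) (k(D, C) = (2*D)/(C + D) = 2*D/(C + D))
g(y, H) = -2 + H
W(a) = -1 (W(a) = -(-2 + 3) = -1*1 = -1)
S(G) = -217 + 2*G**2 (S(G) = (G**2 + G**2) - 217 = 2*G**2 - 217 = -217 + 2*G**2)
-S(W(k(-3, 2)*(-2))) = -(-217 + 2*(-1)**2) = -(-217 + 2*1) = -(-217 + 2) = -1*(-215) = 215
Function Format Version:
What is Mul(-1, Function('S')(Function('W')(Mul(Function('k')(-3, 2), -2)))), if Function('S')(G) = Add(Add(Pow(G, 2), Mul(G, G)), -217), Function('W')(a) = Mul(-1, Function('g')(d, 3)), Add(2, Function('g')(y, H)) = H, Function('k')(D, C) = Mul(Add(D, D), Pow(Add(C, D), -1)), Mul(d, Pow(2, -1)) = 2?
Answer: 215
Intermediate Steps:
d = 4 (d = Mul(2, 2) = 4)
Function('k')(D, C) = Mul(2, D, Pow(Add(C, D), -1)) (Function('k')(D, C) = Mul(Mul(2, D), Pow(Add(C, D), -1)) = Mul(2, D, Pow(Add(C, D), -1)))
Function('g')(y, H) = Add(-2, H)
Function('W')(a) = -1 (Function('W')(a) = Mul(-1, Add(-2, 3)) = Mul(-1, 1) = -1)
Function('S')(G) = Add(-217, Mul(2, Pow(G, 2))) (Function('S')(G) = Add(Add(Pow(G, 2), Pow(G, 2)), -217) = Add(Mul(2, Pow(G, 2)), -217) = Add(-217, Mul(2, Pow(G, 2))))
Mul(-1, Function('S')(Function('W')(Mul(Function('k')(-3, 2), -2)))) = Mul(-1, Add(-217, Mul(2, Pow(-1, 2)))) = Mul(-1, Add(-217, Mul(2, 1))) = Mul(-1, Add(-217, 2)) = Mul(-1, -215) = 215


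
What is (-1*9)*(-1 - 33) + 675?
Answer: 981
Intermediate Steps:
(-1*9)*(-1 - 33) + 675 = -9*(-34) + 675 = 306 + 675 = 981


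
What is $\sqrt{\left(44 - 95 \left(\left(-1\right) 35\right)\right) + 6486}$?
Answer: $3 \sqrt{1095} \approx 99.272$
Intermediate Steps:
$\sqrt{\left(44 - 95 \left(\left(-1\right) 35\right)\right) + 6486} = \sqrt{\left(44 - -3325\right) + 6486} = \sqrt{\left(44 + 3325\right) + 6486} = \sqrt{3369 + 6486} = \sqrt{9855} = 3 \sqrt{1095}$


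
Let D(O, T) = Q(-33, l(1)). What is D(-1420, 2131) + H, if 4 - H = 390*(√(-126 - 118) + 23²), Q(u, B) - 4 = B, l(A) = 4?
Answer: -206298 - 780*I*√61 ≈ -2.063e+5 - 6092.0*I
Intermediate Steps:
Q(u, B) = 4 + B
D(O, T) = 8 (D(O, T) = 4 + 4 = 8)
H = -206306 - 780*I*√61 (H = 4 - 390*(√(-126 - 118) + 23²) = 4 - 390*(√(-244) + 529) = 4 - 390*(2*I*√61 + 529) = 4 - 390*(529 + 2*I*√61) = 4 - (206310 + 780*I*√61) = 4 + (-206310 - 780*I*√61) = -206306 - 780*I*√61 ≈ -2.0631e+5 - 6092.0*I)
D(-1420, 2131) + H = 8 + (-206306 - 780*I*√61) = -206298 - 780*I*√61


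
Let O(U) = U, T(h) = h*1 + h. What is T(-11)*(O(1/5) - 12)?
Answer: 1298/5 ≈ 259.60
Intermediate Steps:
T(h) = 2*h (T(h) = h + h = 2*h)
T(-11)*(O(1/5) - 12) = (2*(-11))*(1/5 - 12) = -22*(⅕ - 12) = -22*(-59/5) = 1298/5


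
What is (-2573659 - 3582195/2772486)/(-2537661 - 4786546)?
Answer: 2378479042823/6768753789534 ≈ 0.35139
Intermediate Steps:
(-2573659 - 3582195/2772486)/(-2537661 - 4786546) = (-2573659 - 3582195*1/2772486)/(-7324207) = (-2573659 - 1194065/924162)*(-1/7324207) = -2378479042823/924162*(-1/7324207) = 2378479042823/6768753789534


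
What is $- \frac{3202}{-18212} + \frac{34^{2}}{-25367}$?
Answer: $\frac{30086031}{230991902} \approx 0.13025$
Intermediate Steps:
$- \frac{3202}{-18212} + \frac{34^{2}}{-25367} = \left(-3202\right) \left(- \frac{1}{18212}\right) + 1156 \left(- \frac{1}{25367}\right) = \frac{1601}{9106} - \frac{1156}{25367} = \frac{30086031}{230991902}$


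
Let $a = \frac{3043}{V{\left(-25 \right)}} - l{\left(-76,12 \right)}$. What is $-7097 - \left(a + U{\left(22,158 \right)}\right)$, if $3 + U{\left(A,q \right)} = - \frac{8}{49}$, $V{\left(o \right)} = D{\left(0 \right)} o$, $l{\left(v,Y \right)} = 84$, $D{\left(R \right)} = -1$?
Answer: $- \frac{8736157}{1225} \approx -7131.6$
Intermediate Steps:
$V{\left(o \right)} = - o$
$U{\left(A,q \right)} = - \frac{155}{49}$ ($U{\left(A,q \right)} = -3 - \frac{8}{49} = - \frac{155}{49}$)
$a = \frac{943}{25}$ ($a = \frac{3043}{\left(-1\right) \left(-25\right)} - 84 = \frac{3043}{25} - 84 = \frac{943}{25} \approx 37.72$)
$-7097 - \left(a + U{\left(22,158 \right)}\right) = -7097 - \left(\frac{943}{25} - \frac{155}{49}\right) = -7097 - \frac{42332}{1225} = - \frac{8736157}{1225}$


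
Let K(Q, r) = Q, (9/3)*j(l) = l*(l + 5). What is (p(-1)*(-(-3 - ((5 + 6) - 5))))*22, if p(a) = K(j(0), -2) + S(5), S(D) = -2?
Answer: -396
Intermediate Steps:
j(l) = l*(5 + l)/3 (j(l) = (l*(l + 5))/3 = (l*(5 + l))/3 = l*(5 + l)/3)
p(a) = -2 (p(a) = (⅓)*0*(5 + 0) - 2 = (⅓)*0*5 - 2 = 0 - 2 = -2)
(p(-1)*(-(-3 - ((5 + 6) - 5))))*22 = -(-2)*(-3 - ((5 + 6) - 5))*22 = -(-2)*(-3 - (11 - 5))*22 = -(-2)*(-3 - 1*6)*22 = -(-2)*(-3 - 6)*22 = -(-2)*(-9)*22 = -2*9*22 = -18*22 = -396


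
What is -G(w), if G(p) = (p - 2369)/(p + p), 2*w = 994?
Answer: 936/497 ≈ 1.8833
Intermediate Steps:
w = 497 (w = (½)*994 = 497)
G(p) = (-2369 + p)/(2*p) (G(p) = (-2369 + p)/((2*p)) = (-2369 + p)*(1/(2*p)) = (-2369 + p)/(2*p))
-G(w) = -(-2369 + 497)/(2*497) = -(-1872)/(2*497) = -1*(-936/497) = 936/497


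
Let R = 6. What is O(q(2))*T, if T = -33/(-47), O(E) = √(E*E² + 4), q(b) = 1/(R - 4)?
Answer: 33*√66/188 ≈ 1.4260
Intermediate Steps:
q(b) = ½ (q(b) = 1/(6 - 4) = 1/2 = ½)
O(E) = √(4 + E³) (O(E) = √(E³ + 4) = √(4 + E³))
T = 33/47 (T = -33*(-1/47) = 33/47 ≈ 0.70213)
O(q(2))*T = √(4 + (½)³)*(33/47) = √(4 + ⅛)*(33/47) = √(33/8)*(33/47) = (√66/4)*(33/47) = 33*√66/188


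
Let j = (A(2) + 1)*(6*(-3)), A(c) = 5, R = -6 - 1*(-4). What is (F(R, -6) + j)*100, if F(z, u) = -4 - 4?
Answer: -11600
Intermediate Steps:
R = -2 (R = -6 + 4 = -2)
F(z, u) = -8
j = -108 (j = (5 + 1)*(6*(-3)) = 6*(-18) = -108)
(F(R, -6) + j)*100 = (-8 - 108)*100 = -116*100 = -11600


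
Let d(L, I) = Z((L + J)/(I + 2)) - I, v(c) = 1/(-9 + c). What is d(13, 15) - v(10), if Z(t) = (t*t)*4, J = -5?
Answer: -4368/289 ≈ -15.114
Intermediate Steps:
Z(t) = 4*t² (Z(t) = t²*4 = 4*t²)
d(L, I) = -I + 4*(-5 + L)²/(2 + I)² (d(L, I) = 4*((L - 5)/(I + 2))² - I = 4*((-5 + L)/(2 + I))² - I = 4*((-5 + L)²/(2 + I)²) - I = 4*(-5 + L)²/(2 + I)² - I = -I + 4*(-5 + L)²/(2 + I)²)
d(13, 15) - v(10) = (-1*15 + 4*(-5 + 13)²/(2 + 15)²) - 1/(-9 + 10) = (-15 + 4*8²/17²) - 1/1 = (-15 + 4*64*(1/289)) - 1*1 = (-15 + 256/289) - 1 = -4079/289 - 1 = -4368/289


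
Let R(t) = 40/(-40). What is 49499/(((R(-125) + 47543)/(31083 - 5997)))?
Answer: 620865957/23771 ≈ 26119.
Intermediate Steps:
R(t) = -1 (R(t) = 40*(-1/40) = -1)
49499/(((R(-125) + 47543)/(31083 - 5997))) = 49499/(((-1 + 47543)/(31083 - 5997))) = 49499/((47542/25086)) = 49499/((47542*(1/25086))) = 49499/(23771/12543) = 49499*(12543/23771) = 620865957/23771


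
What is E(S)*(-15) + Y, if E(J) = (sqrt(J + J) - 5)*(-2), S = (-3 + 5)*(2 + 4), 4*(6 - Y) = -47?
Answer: -529/4 + 60*sqrt(6) ≈ 14.719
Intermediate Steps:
Y = 71/4 (Y = 6 - 1/4*(-47) = 6 + 47/4 = 71/4 ≈ 17.750)
S = 12 (S = 2*6 = 12)
E(J) = 10 - 2*sqrt(2)*sqrt(J) (E(J) = (sqrt(2*J) - 5)*(-2) = (sqrt(2)*sqrt(J) - 5)*(-2) = (-5 + sqrt(2)*sqrt(J))*(-2) = 10 - 2*sqrt(2)*sqrt(J))
E(S)*(-15) + Y = (10 - 2*sqrt(2)*sqrt(12))*(-15) + 71/4 = (10 - 2*sqrt(2)*2*sqrt(3))*(-15) + 71/4 = (10 - 4*sqrt(6))*(-15) + 71/4 = (-150 + 60*sqrt(6)) + 71/4 = -529/4 + 60*sqrt(6)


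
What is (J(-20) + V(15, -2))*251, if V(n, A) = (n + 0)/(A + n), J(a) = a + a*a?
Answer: 1243705/13 ≈ 95670.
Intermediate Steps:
J(a) = a + a²
V(n, A) = n/(A + n)
(J(-20) + V(15, -2))*251 = (-20*(1 - 20) + 15/(-2 + 15))*251 = (-20*(-19) + 15/13)*251 = (380 + 15*(1/13))*251 = (380 + 15/13)*251 = (4955/13)*251 = 1243705/13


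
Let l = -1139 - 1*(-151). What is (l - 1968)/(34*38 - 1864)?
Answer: 739/143 ≈ 5.1678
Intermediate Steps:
l = -988 (l = -1139 + 151 = -988)
(l - 1968)/(34*38 - 1864) = (-988 - 1968)/(34*38 - 1864) = -2956/(1292 - 1864) = -2956/(-572) = -2956*(-1/572) = 739/143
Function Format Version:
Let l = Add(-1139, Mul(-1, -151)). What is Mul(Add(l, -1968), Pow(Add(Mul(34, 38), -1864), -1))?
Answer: Rational(739, 143) ≈ 5.1678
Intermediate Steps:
l = -988 (l = Add(-1139, 151) = -988)
Mul(Add(l, -1968), Pow(Add(Mul(34, 38), -1864), -1)) = Mul(Add(-988, -1968), Pow(Add(Mul(34, 38), -1864), -1)) = Mul(-2956, Pow(Add(1292, -1864), -1)) = Mul(-2956, Pow(-572, -1)) = Mul(-2956, Rational(-1, 572)) = Rational(739, 143)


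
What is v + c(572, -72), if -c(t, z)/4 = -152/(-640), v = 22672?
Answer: 453421/20 ≈ 22671.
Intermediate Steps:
c(t, z) = -19/20 (c(t, z) = -(-608)/(-640) = -(-608)*(-1)/640 = -4*19/80 = -19/20)
v + c(572, -72) = 22672 - 19/20 = 453421/20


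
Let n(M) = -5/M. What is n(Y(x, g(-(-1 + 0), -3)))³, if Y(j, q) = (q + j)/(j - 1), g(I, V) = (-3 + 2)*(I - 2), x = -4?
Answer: -15625/27 ≈ -578.70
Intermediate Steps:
g(I, V) = 2 - I (g(I, V) = -(-2 + I) = 2 - I)
Y(j, q) = (j + q)/(-1 + j)
n(Y(x, g(-(-1 + 0), -3)))³ = (-5*(-1 - 4)/(-4 + (2 - (-1)*(-1 + 0))))³ = (-5*(-5/(-4 + (2 - (-1)*(-1)))))³ = (-5*(-5/(-4 + (2 - 1*1))))³ = (-5*(-5/(-4 + (2 - 1))))³ = (-5*(-5/(-4 + 1)))³ = (-5/((-⅕*(-3))))³ = (-5/⅗)³ = (-5*5/3)³ = (-25/3)³ = -15625/27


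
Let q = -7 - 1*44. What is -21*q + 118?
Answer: 1189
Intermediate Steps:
q = -51 (q = -7 - 44 = -51)
-21*q + 118 = -21*(-51) + 118 = 1071 + 118 = 1189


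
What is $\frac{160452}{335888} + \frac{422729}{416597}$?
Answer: $\frac{52208355049}{34982483284} \approx 1.4924$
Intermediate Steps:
$\frac{160452}{335888} + \frac{422729}{416597} = 160452 \cdot \frac{1}{335888} + 422729 \cdot \frac{1}{416597} = \frac{40113}{83972} + \frac{422729}{416597} = \frac{52208355049}{34982483284}$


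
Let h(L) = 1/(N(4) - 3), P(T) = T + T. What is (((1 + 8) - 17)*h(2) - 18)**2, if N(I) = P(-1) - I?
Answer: 23716/81 ≈ 292.79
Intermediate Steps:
P(T) = 2*T
N(I) = -2 - I (N(I) = 2*(-1) - I = -2 - I)
h(L) = -1/9 (h(L) = 1/((-2 - 1*4) - 3) = 1/((-2 - 4) - 3) = 1/(-6 - 3) = 1/(-9) = -1/9)
(((1 + 8) - 17)*h(2) - 18)**2 = (((1 + 8) - 17)*(-1/9) - 18)**2 = ((9 - 17)*(-1/9) - 18)**2 = (-8*(-1/9) - 18)**2 = (8/9 - 18)**2 = (-154/9)**2 = 23716/81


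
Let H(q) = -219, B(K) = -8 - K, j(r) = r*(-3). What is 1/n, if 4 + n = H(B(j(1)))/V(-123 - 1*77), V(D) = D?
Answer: -200/581 ≈ -0.34423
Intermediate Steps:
j(r) = -3*r
n = -581/200 (n = -4 - 219/(-123 - 1*77) = -4 - 219/(-123 - 77) = -4 - 219/(-200) = -4 - 219*(-1/200) = -4 + 219/200 = -581/200 ≈ -2.9050)
1/n = 1/(-581/200) = -200/581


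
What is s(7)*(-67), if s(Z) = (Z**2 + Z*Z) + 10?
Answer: -7236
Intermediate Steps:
s(Z) = 10 + 2*Z**2 (s(Z) = (Z**2 + Z**2) + 10 = 2*Z**2 + 10 = 10 + 2*Z**2)
s(7)*(-67) = (10 + 2*7**2)*(-67) = (10 + 2*49)*(-67) = (10 + 98)*(-67) = 108*(-67) = -7236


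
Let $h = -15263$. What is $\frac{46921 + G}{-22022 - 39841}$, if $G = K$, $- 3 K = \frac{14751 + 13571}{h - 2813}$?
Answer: $- \frac{1272230155}{1677353382} \approx -0.75847$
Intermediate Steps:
$K = \frac{14161}{27114}$ ($K = - \frac{\left(14751 + 13571\right) \frac{1}{-15263 - 2813}}{3} = - \frac{28322 \frac{1}{-18076}}{3} = - \frac{28322 \left(- \frac{1}{18076}\right)}{3} = \left(- \frac{1}{3}\right) \left(- \frac{14161}{9038}\right) = \frac{14161}{27114} \approx 0.52228$)
$G = \frac{14161}{27114} \approx 0.52228$
$\frac{46921 + G}{-22022 - 39841} = \frac{46921 + \frac{14161}{27114}}{-22022 - 39841} = \frac{1272230155}{27114 \left(-61863\right)} = \frac{1272230155}{27114} \left(- \frac{1}{61863}\right) = - \frac{1272230155}{1677353382}$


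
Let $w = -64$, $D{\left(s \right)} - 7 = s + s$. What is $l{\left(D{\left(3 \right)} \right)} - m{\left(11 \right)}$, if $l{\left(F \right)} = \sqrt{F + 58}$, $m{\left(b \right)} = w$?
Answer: $64 + \sqrt{71} \approx 72.426$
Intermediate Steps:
$D{\left(s \right)} = 7 + 2 s$ ($D{\left(s \right)} = 7 + \left(s + s\right) = 7 + 2 s$)
$m{\left(b \right)} = -64$
$l{\left(F \right)} = \sqrt{58 + F}$
$l{\left(D{\left(3 \right)} \right)} - m{\left(11 \right)} = \sqrt{58 + \left(7 + 2 \cdot 3\right)} - -64 = \sqrt{58 + \left(7 + 6\right)} + 64 = \sqrt{58 + 13} + 64 = \sqrt{71} + 64 = 64 + \sqrt{71}$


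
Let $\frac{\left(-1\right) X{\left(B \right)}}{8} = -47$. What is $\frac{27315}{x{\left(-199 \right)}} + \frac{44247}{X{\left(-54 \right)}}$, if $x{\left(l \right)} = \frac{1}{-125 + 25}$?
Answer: $- \frac{1026999753}{376} \approx -2.7314 \cdot 10^{6}$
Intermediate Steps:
$x{\left(l \right)} = - \frac{1}{100}$ ($x{\left(l \right)} = \frac{1}{-100} = - \frac{1}{100}$)
$X{\left(B \right)} = 376$ ($X{\left(B \right)} = \left(-8\right) \left(-47\right) = 376$)
$\frac{27315}{x{\left(-199 \right)}} + \frac{44247}{X{\left(-54 \right)}} = \frac{27315}{- \frac{1}{100}} + \frac{44247}{376} = 27315 \left(-100\right) + 44247 \cdot \frac{1}{376} = -2731500 + \frac{44247}{376} = - \frac{1026999753}{376}$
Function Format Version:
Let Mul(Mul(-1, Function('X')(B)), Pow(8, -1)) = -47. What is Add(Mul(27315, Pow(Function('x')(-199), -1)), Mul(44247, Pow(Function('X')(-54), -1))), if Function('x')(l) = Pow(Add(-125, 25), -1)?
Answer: Rational(-1026999753, 376) ≈ -2.7314e+6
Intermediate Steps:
Function('x')(l) = Rational(-1, 100) (Function('x')(l) = Pow(-100, -1) = Rational(-1, 100))
Function('X')(B) = 376 (Function('X')(B) = Mul(-8, -47) = 376)
Add(Mul(27315, Pow(Function('x')(-199), -1)), Mul(44247, Pow(Function('X')(-54), -1))) = Add(Mul(27315, Pow(Rational(-1, 100), -1)), Mul(44247, Pow(376, -1))) = Add(Mul(27315, -100), Mul(44247, Rational(1, 376))) = Add(-2731500, Rational(44247, 376)) = Rational(-1026999753, 376)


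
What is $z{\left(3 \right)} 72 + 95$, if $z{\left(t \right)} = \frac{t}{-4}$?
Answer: $41$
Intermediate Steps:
$z{\left(t \right)} = - \frac{t}{4}$ ($z{\left(t \right)} = t \left(- \frac{1}{4}\right) = - \frac{t}{4}$)
$z{\left(3 \right)} 72 + 95 = \left(- \frac{1}{4}\right) 3 \cdot 72 + 95 = \left(- \frac{3}{4}\right) 72 + 95 = -54 + 95 = 41$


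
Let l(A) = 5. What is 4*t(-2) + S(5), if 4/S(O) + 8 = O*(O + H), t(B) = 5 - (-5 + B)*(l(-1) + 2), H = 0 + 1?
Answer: 2378/11 ≈ 216.18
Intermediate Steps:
H = 1
t(B) = 40 - 7*B (t(B) = 5 - (-5 + B)*(5 + 2) = 5 - (-5 + B)*7 = 5 - (-35 + 7*B) = 5 + (35 - 7*B) = 40 - 7*B)
S(O) = 4/(-8 + O*(1 + O)) (S(O) = 4/(-8 + O*(O + 1)) = 4/(-8 + O*(1 + O)))
4*t(-2) + S(5) = 4*(40 - 7*(-2)) + 4/(-8 + 5 + 5²) = 4*(40 + 14) + 4/(-8 + 5 + 25) = 4*54 + 4/22 = 216 + 4*(1/22) = 216 + 2/11 = 2378/11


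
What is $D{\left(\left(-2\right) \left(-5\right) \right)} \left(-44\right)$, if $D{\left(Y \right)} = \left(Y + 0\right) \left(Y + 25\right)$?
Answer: $-15400$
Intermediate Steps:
$D{\left(Y \right)} = Y \left(25 + Y\right)$
$D{\left(\left(-2\right) \left(-5\right) \right)} \left(-44\right) = \left(-2\right) \left(-5\right) \left(25 - -10\right) \left(-44\right) = 10 \left(25 + 10\right) \left(-44\right) = 10 \cdot 35 \left(-44\right) = 350 \left(-44\right) = -15400$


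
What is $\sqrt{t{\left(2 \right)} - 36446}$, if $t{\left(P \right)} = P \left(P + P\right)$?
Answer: $i \sqrt{36438} \approx 190.89 i$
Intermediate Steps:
$t{\left(P \right)} = 2 P^{2}$ ($t{\left(P \right)} = P 2 P = 2 P^{2}$)
$\sqrt{t{\left(2 \right)} - 36446} = \sqrt{2 \cdot 2^{2} - 36446} = \sqrt{2 \cdot 4 - 36446} = \sqrt{8 - 36446} = \sqrt{-36438} = i \sqrt{36438}$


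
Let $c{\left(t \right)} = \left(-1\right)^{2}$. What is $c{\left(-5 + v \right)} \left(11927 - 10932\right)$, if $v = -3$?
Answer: $995$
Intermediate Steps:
$c{\left(t \right)} = 1$
$c{\left(-5 + v \right)} \left(11927 - 10932\right) = 1 \left(11927 - 10932\right) = 1 \cdot 995 = 995$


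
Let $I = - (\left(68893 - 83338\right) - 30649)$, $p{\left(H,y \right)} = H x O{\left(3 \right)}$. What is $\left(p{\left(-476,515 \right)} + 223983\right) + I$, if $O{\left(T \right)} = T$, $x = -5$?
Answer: $276217$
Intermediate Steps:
$p{\left(H,y \right)} = - 15 H$ ($p{\left(H,y \right)} = H \left(-5\right) 3 = - 5 H 3 = - 15 H$)
$I = 45094$ ($I = - (-14445 - 30649) = \left(-1\right) \left(-45094\right) = 45094$)
$\left(p{\left(-476,515 \right)} + 223983\right) + I = \left(\left(-15\right) \left(-476\right) + 223983\right) + 45094 = \left(7140 + 223983\right) + 45094 = 231123 + 45094 = 276217$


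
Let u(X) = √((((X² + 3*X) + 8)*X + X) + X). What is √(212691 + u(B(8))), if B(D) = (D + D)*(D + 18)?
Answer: √(212691 + 8*√1133041) ≈ 470.33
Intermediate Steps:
B(D) = 2*D*(18 + D) (B(D) = (2*D)*(18 + D) = 2*D*(18 + D))
u(X) = √(2*X + X*(8 + X² + 3*X)) (u(X) = √(((8 + X² + 3*X)*X + X) + X) = √((X*(8 + X² + 3*X) + X) + X) = √((X + X*(8 + X² + 3*X)) + X) = √(2*X + X*(8 + X² + 3*X)))
√(212691 + u(B(8))) = √(212691 + √((2*8*(18 + 8))*(10 + (2*8*(18 + 8))² + 3*(2*8*(18 + 8))))) = √(212691 + √((2*8*26)*(10 + (2*8*26)² + 3*(2*8*26)))) = √(212691 + √(416*(10 + 416² + 3*416))) = √(212691 + √(416*(10 + 173056 + 1248))) = √(212691 + √(416*174314)) = √(212691 + √72514624) = √(212691 + 8*√1133041)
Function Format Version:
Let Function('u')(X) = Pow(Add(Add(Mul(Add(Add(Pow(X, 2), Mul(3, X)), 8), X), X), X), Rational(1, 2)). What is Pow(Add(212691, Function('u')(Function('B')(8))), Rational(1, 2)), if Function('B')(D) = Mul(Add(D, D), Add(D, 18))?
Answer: Pow(Add(212691, Mul(8, Pow(1133041, Rational(1, 2)))), Rational(1, 2)) ≈ 470.33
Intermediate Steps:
Function('B')(D) = Mul(2, D, Add(18, D)) (Function('B')(D) = Mul(Mul(2, D), Add(18, D)) = Mul(2, D, Add(18, D)))
Function('u')(X) = Pow(Add(Mul(2, X), Mul(X, Add(8, Pow(X, 2), Mul(3, X)))), Rational(1, 2)) (Function('u')(X) = Pow(Add(Add(Mul(Add(8, Pow(X, 2), Mul(3, X)), X), X), X), Rational(1, 2)) = Pow(Add(Add(Mul(X, Add(8, Pow(X, 2), Mul(3, X))), X), X), Rational(1, 2)) = Pow(Add(Add(X, Mul(X, Add(8, Pow(X, 2), Mul(3, X)))), X), Rational(1, 2)) = Pow(Add(Mul(2, X), Mul(X, Add(8, Pow(X, 2), Mul(3, X)))), Rational(1, 2)))
Pow(Add(212691, Function('u')(Function('B')(8))), Rational(1, 2)) = Pow(Add(212691, Pow(Mul(Mul(2, 8, Add(18, 8)), Add(10, Pow(Mul(2, 8, Add(18, 8)), 2), Mul(3, Mul(2, 8, Add(18, 8))))), Rational(1, 2))), Rational(1, 2)) = Pow(Add(212691, Pow(Mul(Mul(2, 8, 26), Add(10, Pow(Mul(2, 8, 26), 2), Mul(3, Mul(2, 8, 26)))), Rational(1, 2))), Rational(1, 2)) = Pow(Add(212691, Pow(Mul(416, Add(10, Pow(416, 2), Mul(3, 416))), Rational(1, 2))), Rational(1, 2)) = Pow(Add(212691, Pow(Mul(416, Add(10, 173056, 1248)), Rational(1, 2))), Rational(1, 2)) = Pow(Add(212691, Pow(Mul(416, 174314), Rational(1, 2))), Rational(1, 2)) = Pow(Add(212691, Pow(72514624, Rational(1, 2))), Rational(1, 2)) = Pow(Add(212691, Mul(8, Pow(1133041, Rational(1, 2)))), Rational(1, 2))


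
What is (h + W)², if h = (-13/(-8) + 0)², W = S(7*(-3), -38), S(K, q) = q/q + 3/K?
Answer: 2455489/200704 ≈ 12.234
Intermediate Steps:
S(K, q) = 1 + 3/K
W = 6/7 (W = (3 + 7*(-3))/((7*(-3))) = (3 - 21)/(-21) = -1/21*(-18) = 6/7 ≈ 0.85714)
h = 169/64 (h = (-13*(-⅛) + 0)² = (13/8 + 0)² = (13/8)² = 169/64 ≈ 2.6406)
(h + W)² = (169/64 + 6/7)² = (1567/448)² = 2455489/200704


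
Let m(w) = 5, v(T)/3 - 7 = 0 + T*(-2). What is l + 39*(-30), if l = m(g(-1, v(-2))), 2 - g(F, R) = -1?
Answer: -1165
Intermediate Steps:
v(T) = 21 - 6*T (v(T) = 21 + 3*(0 + T*(-2)) = 21 + 3*(0 - 2*T) = 21 + 3*(-2*T) = 21 - 6*T)
g(F, R) = 3 (g(F, R) = 2 - 1*(-1) = 2 + 1 = 3)
l = 5
l + 39*(-30) = 5 + 39*(-30) = 5 - 1170 = -1165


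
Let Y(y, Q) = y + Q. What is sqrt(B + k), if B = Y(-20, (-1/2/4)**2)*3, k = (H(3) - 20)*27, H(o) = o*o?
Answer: I*sqrt(22845)/8 ≈ 18.893*I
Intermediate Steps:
H(o) = o**2
Y(y, Q) = Q + y
k = -297 (k = (3**2 - 20)*27 = (9 - 20)*27 = -11*27 = -297)
B = -3837/64 (B = ((-1/2/4)**2 - 20)*3 = ((-1*1/2*(1/4))**2 - 20)*3 = ((-1/2*1/4)**2 - 20)*3 = ((-1/8)**2 - 20)*3 = (1/64 - 20)*3 = -1279/64*3 = -3837/64 ≈ -59.953)
sqrt(B + k) = sqrt(-3837/64 - 297) = sqrt(-22845/64) = I*sqrt(22845)/8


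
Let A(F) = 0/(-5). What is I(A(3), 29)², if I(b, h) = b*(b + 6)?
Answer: 0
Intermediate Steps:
A(F) = 0 (A(F) = 0*(-⅕) = 0)
I(b, h) = b*(6 + b)
I(A(3), 29)² = (0*(6 + 0))² = (0*6)² = 0² = 0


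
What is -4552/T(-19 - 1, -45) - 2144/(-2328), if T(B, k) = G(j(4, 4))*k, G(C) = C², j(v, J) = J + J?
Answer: 87353/34920 ≈ 2.5015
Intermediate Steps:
j(v, J) = 2*J
T(B, k) = 64*k (T(B, k) = (2*4)²*k = 8²*k = 64*k)
-4552/T(-19 - 1, -45) - 2144/(-2328) = -4552/(64*(-45)) - 2144/(-2328) = -4552/(-2880) - 2144*(-1/2328) = -4552*(-1/2880) + 268/291 = 569/360 + 268/291 = 87353/34920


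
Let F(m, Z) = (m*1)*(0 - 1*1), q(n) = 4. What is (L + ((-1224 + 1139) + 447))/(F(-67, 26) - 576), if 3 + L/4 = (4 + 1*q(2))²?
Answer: -606/509 ≈ -1.1906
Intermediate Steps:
F(m, Z) = -m (F(m, Z) = m*(0 - 1) = m*(-1) = -m)
L = 244 (L = -12 + 4*(4 + 1*4)² = -12 + 4*(4 + 4)² = -12 + 4*8² = -12 + 4*64 = -12 + 256 = 244)
(L + ((-1224 + 1139) + 447))/(F(-67, 26) - 576) = (244 + ((-1224 + 1139) + 447))/(-1*(-67) - 576) = (244 + (-85 + 447))/(67 - 576) = (244 + 362)/(-509) = 606*(-1/509) = -606/509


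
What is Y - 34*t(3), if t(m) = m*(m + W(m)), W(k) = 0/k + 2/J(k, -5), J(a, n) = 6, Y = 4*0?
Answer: -340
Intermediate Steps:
Y = 0
W(k) = ⅓ (W(k) = 0/k + 2/6 = 0 + 2*(⅙) = 0 + ⅓ = ⅓)
t(m) = m*(⅓ + m) (t(m) = m*(m + ⅓) = m*(⅓ + m))
Y - 34*t(3) = 0 - 102*(⅓ + 3) = 0 - 102*10/3 = 0 - 34*10 = 0 - 340 = -340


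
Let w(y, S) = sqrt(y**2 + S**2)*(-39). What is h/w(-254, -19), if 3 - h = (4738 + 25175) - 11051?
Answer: 18859*sqrt(64877)/2530203 ≈ 1.8985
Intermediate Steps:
h = -18859 (h = 3 - ((4738 + 25175) - 11051) = 3 - (29913 - 11051) = 3 - 1*18862 = 3 - 18862 = -18859)
w(y, S) = -39*sqrt(S**2 + y**2) (w(y, S) = sqrt(S**2 + y**2)*(-39) = -39*sqrt(S**2 + y**2))
h/w(-254, -19) = -18859*(-1/(39*sqrt((-19)**2 + (-254)**2))) = -18859*(-1/(39*sqrt(361 + 64516))) = -18859*(-sqrt(64877)/2530203) = -(-18859)*sqrt(64877)/2530203 = 18859*sqrt(64877)/2530203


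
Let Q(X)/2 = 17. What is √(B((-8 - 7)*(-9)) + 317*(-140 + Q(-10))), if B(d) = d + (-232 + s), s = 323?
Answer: 4*I*√2086 ≈ 182.69*I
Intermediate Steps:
Q(X) = 34 (Q(X) = 2*17 = 34)
B(d) = 91 + d (B(d) = d + (-232 + 323) = d + 91 = 91 + d)
√(B((-8 - 7)*(-9)) + 317*(-140 + Q(-10))) = √((91 + (-8 - 7)*(-9)) + 317*(-140 + 34)) = √((91 - 15*(-9)) + 317*(-106)) = √((91 + 135) - 33602) = √(226 - 33602) = √(-33376) = 4*I*√2086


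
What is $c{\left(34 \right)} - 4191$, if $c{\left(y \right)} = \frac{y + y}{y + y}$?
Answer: $-4190$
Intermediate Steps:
$c{\left(y \right)} = 1$ ($c{\left(y \right)} = \frac{2 y}{2 y} = 2 y \frac{1}{2 y} = 1$)
$c{\left(34 \right)} - 4191 = 1 - 4191 = -4190$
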